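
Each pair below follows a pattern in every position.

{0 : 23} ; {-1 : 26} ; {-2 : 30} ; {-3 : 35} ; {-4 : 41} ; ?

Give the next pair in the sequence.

For the first slot, −1 each step: 0, -1, -2, -3, -4 → -5.
Second slot: 23, 26, 30, 35, 41 → 48 (differences are 3, 4, 5, … (increasing by 1 each time)).
So the next pair is {-5 : 48}.

{-5 : 48}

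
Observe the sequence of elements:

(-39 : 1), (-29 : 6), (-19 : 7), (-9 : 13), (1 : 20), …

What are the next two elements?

First coordinate goes -39, -29, -19, -9, 1 → 11 → 21 (+10 each step).
Second coordinate: each term is the sum of the two before it; 1, 6, 7, 13, 20 → 33 → 53.
Putting the parts together: (11 : 33) and then (21 : 53).

(11 : 33), (21 : 53)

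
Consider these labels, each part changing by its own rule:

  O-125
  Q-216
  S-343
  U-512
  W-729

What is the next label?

Y-1000

Letter — letters move forward 2 places in the alphabet: O, Q, S, U, W → Y.
For the second component, perfect cubes: 5³, 6³, 7³, …: 125, 216, 343, 512, 729 → 1000.
Putting it together: Y-1000.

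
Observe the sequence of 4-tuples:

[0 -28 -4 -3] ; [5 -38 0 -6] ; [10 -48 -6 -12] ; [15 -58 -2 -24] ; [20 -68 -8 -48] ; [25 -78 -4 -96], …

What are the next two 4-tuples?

First value: 0, 5, 10, 15, 20, 25 → 30 → 35 (+5 each step).
Second value: -28, -38, -48, -58, -68, -78 → -88 → -98 (−10 each step).
Third value: alternating steps +4, −6, +4, −6, …, so -4, 0, -6, -2, -8, -4 → -10 → -6.
Fourth value: ×2 each step, so -3, -6, -12, -24, -48, -96 → -192 → -384.
Putting the parts together: [30 -88 -10 -192] and then [35 -98 -6 -384].

[30 -88 -10 -192], [35 -98 -6 -384]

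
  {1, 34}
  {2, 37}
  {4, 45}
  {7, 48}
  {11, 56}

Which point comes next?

First coordinate — differences are 1, 2, 3, … (increasing by 1 each time): 1, 2, 4, 7, 11 → 16.
For the second coordinate, alternating steps +3, +8, +3, +8, …: 34, 37, 45, 48, 56 → 59.
Putting it together: {16, 59}.

{16, 59}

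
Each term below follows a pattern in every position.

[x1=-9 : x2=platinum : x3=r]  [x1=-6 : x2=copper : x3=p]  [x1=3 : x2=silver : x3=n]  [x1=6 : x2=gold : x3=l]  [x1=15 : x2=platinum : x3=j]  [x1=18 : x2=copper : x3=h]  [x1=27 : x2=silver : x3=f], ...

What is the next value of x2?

gold

X2: repeats platinum → copper → silver → gold; platinum, copper, silver, gold, platinum, copper, silver → gold.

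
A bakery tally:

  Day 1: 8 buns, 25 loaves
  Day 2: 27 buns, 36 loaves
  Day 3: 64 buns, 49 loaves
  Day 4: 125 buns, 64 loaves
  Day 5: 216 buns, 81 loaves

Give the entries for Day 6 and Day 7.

Buns: 8, 27, 64, 125, 216 → 343 → 512 (perfect cubes: 2³, 3³, 4³, …).
Loaves — perfect squares: 5², 6², 7², …: 25, 36, 49, 64, 81 → 100 → 121.
So the next two records are 343 buns, 100 loaves and 512 buns, 121 loaves.

343 buns, 100 loaves; 512 buns, 121 loaves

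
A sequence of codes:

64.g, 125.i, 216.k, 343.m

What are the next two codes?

512.o then 729.q

First component: 64, 125, 216, 343 → 512 → 729 (perfect cubes: 4³, 5³, 6³, …).
Letter: g, i, k, m → o → q (letters move forward 2 places in the alphabet).
Putting the parts together: 512.o and then 729.q.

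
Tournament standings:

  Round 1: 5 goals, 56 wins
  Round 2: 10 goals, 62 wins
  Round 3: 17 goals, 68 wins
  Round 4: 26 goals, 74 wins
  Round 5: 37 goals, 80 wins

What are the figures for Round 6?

Goals: 5, 10, 17, 26, 37 → 50 (differences are 5, 7, 9, … (increasing by 2 each time)).
Wins — +6 each step: 56, 62, 68, 74, 80 → 86.
Combining the parts gives 50 goals, 86 wins.

50 goals, 86 wins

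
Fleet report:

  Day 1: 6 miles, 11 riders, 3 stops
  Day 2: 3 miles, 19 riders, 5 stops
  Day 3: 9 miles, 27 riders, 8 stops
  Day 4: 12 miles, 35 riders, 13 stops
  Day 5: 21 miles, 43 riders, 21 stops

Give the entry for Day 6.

For the miles, each term is the sum of the two before it: 6, 3, 9, 12, 21 → 33.
Riders: 11, 19, 27, 35, 43 → 51 (+8 each step).
Stops: 3, 5, 8, 13, 21 → 34 (each term is the sum of the two before it).
Putting it together: 33 miles, 51 riders, 34 stops.

33 miles, 51 riders, 34 stops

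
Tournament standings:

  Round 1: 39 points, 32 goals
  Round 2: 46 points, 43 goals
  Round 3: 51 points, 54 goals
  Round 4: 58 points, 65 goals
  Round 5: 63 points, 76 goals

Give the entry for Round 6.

70 points, 87 goals

Points goes 39, 46, 51, 58, 63 → 70 (alternating steps +7, +5, +7, +5, …).
Goals: +11 each step, so 32, 43, 54, 65, 76 → 87.
So the next row is 70 points, 87 goals.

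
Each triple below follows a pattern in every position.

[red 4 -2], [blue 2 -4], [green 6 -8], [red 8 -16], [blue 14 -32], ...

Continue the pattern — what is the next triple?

[green 22 -64]

For the colour, repeats red → blue → green: red, blue, green, red, blue → green.
Second component — each term is the sum of the two before it: 4, 2, 6, 8, 14 → 22.
For the third component, ×2 each step: -2, -4, -8, -16, -32 → -64.
So the next triple is [green 22 -64].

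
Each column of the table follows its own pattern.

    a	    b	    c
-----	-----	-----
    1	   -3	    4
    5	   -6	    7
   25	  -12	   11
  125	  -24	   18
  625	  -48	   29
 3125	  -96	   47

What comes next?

Column a — ×5 each step: 1, 5, 25, 125, 625, 3125 → 15625.
Column b: ×2 each step; -3, -6, -12, -24, -48, -96 → -192.
For the column c, each term is the sum of the two before it: 4, 7, 11, 18, 29, 47 → 76.
Putting it together: 15625  -192  76.

15625  -192  76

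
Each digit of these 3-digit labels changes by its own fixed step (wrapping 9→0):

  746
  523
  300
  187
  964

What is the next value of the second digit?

4

Second digit: −2 each step, mod 10; 4, 2, 0, 8, 6 → 4.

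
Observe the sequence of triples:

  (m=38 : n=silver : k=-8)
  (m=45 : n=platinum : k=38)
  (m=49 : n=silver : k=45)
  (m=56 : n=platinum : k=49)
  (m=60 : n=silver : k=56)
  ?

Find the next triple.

M: alternating steps +7, +4, +7, +4, …; 38, 45, 49, 56, 60 → 67.
N: silver, platinum, silver, platinum, silver → platinum (alternates silver ↔ platinum).
K: -8, 38, 45, 49, 56 → 60 (always the previous value of the m).
Combining the parts gives (m=67 : n=platinum : k=60).

(m=67 : n=platinum : k=60)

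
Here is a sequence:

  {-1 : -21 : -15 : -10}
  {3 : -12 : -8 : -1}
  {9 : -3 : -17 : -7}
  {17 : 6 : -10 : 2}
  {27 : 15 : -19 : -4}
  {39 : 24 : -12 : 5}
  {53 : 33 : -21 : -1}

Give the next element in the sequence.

{69 : 42 : -14 : 8}

First entry: differences are 4, 6, 8, … (increasing by 2 each time); -1, 3, 9, 17, 27, 39, 53 → 69.
Second entry — +9 each step: -21, -12, -3, 6, 15, 24, 33 → 42.
Third entry: alternating steps +7, −9, +7, −9, …, so -15, -8, -17, -10, -19, -12, -21 → -14.
Fourth entry: -10, -1, -7, 2, -4, 5, -1 → 8 (alternating steps +9, −6, +9, −6, …).
So the next element is {69 : 42 : -14 : 8}.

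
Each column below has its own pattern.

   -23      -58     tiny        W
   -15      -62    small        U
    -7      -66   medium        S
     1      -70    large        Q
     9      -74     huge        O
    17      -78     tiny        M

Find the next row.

25  -82  small  K

First component: -23, -15, -7, 1, 9, 17 → 25 (+8 each step).
Second component goes -58, -62, -66, -70, -74, -78 → -82 (−4 each step).
Size goes tiny, small, medium, large, huge, tiny → small (repeats tiny → small → medium → large → huge).
Letter — letters move back 2 places in the alphabet: W, U, S, Q, O, M → K.
So the next row is 25  -82  small  K.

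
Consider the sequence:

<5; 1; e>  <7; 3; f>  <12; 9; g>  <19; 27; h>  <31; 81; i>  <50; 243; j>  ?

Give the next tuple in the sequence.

For the first slot, each term is the sum of the two before it: 5, 7, 12, 19, 31, 50 → 81.
Second slot: 1, 3, 9, 27, 81, 243 → 729 (×3 each step).
For the letter, letters move forward 1 place in the alphabet: e, f, g, h, i, j → k.
Putting it together: <81; 729; k>.

<81; 729; k>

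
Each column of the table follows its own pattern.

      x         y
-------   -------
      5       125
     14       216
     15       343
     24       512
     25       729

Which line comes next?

Column x goes 5, 14, 15, 24, 25 → 34 (alternating steps +9, +1, +9, +1, …).
Column y goes 125, 216, 343, 512, 729 → 1000 (perfect cubes: 5³, 6³, 7³, …).
Putting it together: 34  1000.

34  1000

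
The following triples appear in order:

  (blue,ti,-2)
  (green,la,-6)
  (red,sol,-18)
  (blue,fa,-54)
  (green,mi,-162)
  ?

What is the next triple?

Colour: repeats blue → green → red, so blue, green, red, blue, green → red.
Note — runs backward through the solfège scale do→ti: ti, la, sol, fa, mi → re.
Third value: -2, -6, -18, -54, -162 → -486 (×3 each step).
Combining the parts gives (red,re,-486).

(red,re,-486)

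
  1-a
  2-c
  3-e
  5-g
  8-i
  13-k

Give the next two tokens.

21-m then 34-o

For the first component, each term is the sum of the two before it: 1, 2, 3, 5, 8, 13 → 21 → 34.
Letter — letters move forward 2 places in the alphabet: a, c, e, g, i, k → m → o.
Putting the parts together: 21-m and then 34-o.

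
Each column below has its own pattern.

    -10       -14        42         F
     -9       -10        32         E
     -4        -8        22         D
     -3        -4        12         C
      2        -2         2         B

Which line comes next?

3  2  -8  A

First component: -10, -9, -4, -3, 2 → 3 (alternating steps +1, +5, +1, +5, …).
Second component — alternating steps +4, +2, +4, +2, …: -14, -10, -8, -4, -2 → 2.
Third component: 42, 32, 22, 12, 2 → -8 (−10 each step).
Letter goes F, E, D, C, B → A (letters move back 1 place in the alphabet).
Combining the parts gives 3  2  -8  A.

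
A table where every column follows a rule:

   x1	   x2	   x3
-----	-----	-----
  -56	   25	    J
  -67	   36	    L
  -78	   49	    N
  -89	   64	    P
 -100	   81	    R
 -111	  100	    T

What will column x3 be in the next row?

V

Column x3 goes J, L, N, P, R, T → V (letters move forward 2 places in the alphabet).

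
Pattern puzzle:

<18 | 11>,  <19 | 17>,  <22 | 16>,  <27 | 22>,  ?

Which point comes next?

<34 | 21>

First slot goes 18, 19, 22, 27 → 34 (differences are 1, 3, 5, … (increasing by 2 each time)).
Second slot: alternating steps +6, −1, +6, −1, …; 11, 17, 16, 22 → 21.
So the next point is <34 | 21>.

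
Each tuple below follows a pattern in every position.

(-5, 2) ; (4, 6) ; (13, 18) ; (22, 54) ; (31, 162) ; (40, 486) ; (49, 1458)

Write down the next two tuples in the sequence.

First component — +9 each step: -5, 4, 13, 22, 31, 40, 49 → 58 → 67.
Second component goes 2, 6, 18, 54, 162, 486, 1458 → 4374 → 13122 (×3 each step).
Putting the parts together: (58, 4374) and then (67, 13122).

(58, 4374), (67, 13122)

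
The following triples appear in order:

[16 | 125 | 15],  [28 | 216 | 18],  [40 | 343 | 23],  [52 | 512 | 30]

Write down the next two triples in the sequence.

First slot: +12 each step; 16, 28, 40, 52 → 64 → 76.
Second slot goes 125, 216, 343, 512 → 729 → 1000 (perfect cubes: 5³, 6³, 7³, …).
Third slot: differences are 3, 5, 7, … (increasing by 2 each time), so 15, 18, 23, 30 → 39 → 50.
Putting the parts together: [64 | 729 | 39] and then [76 | 1000 | 50].

[64 | 729 | 39], [76 | 1000 | 50]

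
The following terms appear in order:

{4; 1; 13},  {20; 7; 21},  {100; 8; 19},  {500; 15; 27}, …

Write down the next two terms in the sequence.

{2500; 23; 25}, {12500; 38; 33}

First component: 4, 20, 100, 500 → 2500 → 12500 (×5 each step).
Second component goes 1, 7, 8, 15 → 23 → 38 (each term is the sum of the two before it).
Third component — alternating steps +8, −2, +8, −2, …: 13, 21, 19, 27 → 25 → 33.
So the next two terms are {2500; 23; 25} and {12500; 38; 33}.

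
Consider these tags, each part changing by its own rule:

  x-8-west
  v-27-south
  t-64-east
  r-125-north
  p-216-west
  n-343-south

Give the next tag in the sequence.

For the letter, letters move back 2 places in the alphabet: x, v, t, r, p, n → l.
Second component: perfect cubes: 2³, 3³, 4³, …; 8, 27, 64, 125, 216, 343 → 512.
For the direction, repeats west → south → east → north: west, south, east, north, west, south → east.
So the next tag is l-512-east.

l-512-east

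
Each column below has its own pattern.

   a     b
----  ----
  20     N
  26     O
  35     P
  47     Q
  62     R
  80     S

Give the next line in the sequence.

Column a — differences are 6, 9, 12, … (increasing by 3 each time): 20, 26, 35, 47, 62, 80 → 101.
Column b: letters move forward 1 place in the alphabet; N, O, P, Q, R, S → T.
Putting it together: 101  T.

101  T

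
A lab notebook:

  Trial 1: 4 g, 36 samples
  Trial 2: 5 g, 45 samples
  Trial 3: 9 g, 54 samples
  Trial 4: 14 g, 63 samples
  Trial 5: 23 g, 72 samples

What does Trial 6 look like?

37 g, 81 samples

G: each term is the sum of the two before it, so 4, 5, 9, 14, 23 → 37.
Samples goes 36, 45, 54, 63, 72 → 81 (+9 each step).
Combining the parts gives 37 g, 81 samples.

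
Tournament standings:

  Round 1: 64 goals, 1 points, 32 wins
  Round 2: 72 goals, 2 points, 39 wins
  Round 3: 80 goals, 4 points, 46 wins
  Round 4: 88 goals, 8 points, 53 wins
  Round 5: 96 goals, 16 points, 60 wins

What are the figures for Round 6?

104 goals, 32 points, 67 wins

Goals: 64, 72, 80, 88, 96 → 104 (+8 each step).
Points — ×2 each step: 1, 2, 4, 8, 16 → 32.
Wins goes 32, 39, 46, 53, 60 → 67 (+7 each step).
Combining the parts gives 104 goals, 32 points, 67 wins.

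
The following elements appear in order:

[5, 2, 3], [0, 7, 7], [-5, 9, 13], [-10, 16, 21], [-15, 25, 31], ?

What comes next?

[-20, 41, 43]

For the first component, −5 each step: 5, 0, -5, -10, -15 → -20.
Second component: each term is the sum of the two before it; 2, 7, 9, 16, 25 → 41.
Third component: differences are 4, 6, 8, … (increasing by 2 each time), so 3, 7, 13, 21, 31 → 43.
Putting it together: [-20, 41, 43].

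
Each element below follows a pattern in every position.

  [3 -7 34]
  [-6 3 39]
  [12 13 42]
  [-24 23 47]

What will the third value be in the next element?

For the third value, alternating steps +5, +3, +5, +3, …: 34, 39, 42, 47 → 50.

50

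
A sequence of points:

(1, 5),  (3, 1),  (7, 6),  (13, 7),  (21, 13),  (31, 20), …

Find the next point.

(43, 33)

First part goes 1, 3, 7, 13, 21, 31 → 43 (differences are 2, 4, 6, … (increasing by 2 each time)).
Second part — each term is the sum of the two before it: 5, 1, 6, 7, 13, 20 → 33.
Putting it together: (43, 33).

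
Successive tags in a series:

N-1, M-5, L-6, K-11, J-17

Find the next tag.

I-28

Letter: letters move back 1 place in the alphabet; N, M, L, K, J → I.
Second component — each term is the sum of the two before it: 1, 5, 6, 11, 17 → 28.
So the next tag is I-28.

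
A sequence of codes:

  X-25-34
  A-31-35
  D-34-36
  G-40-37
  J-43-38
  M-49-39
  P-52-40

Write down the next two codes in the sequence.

Letter — letters move forward 3 places in the alphabet, wrapping Z→A: X, A, D, G, J, M, P → S → V.
Second component: 25, 31, 34, 40, 43, 49, 52 → 58 → 61 (alternating steps +6, +3, +6, +3, …).
Third component goes 34, 35, 36, 37, 38, 39, 40 → 41 → 42 (+1 each step).
Putting the parts together: S-58-41 and then V-61-42.

S-58-41, V-61-42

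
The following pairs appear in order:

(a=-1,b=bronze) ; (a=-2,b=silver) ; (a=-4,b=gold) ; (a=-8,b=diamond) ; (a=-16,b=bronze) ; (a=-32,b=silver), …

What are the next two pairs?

A goes -1, -2, -4, -8, -16, -32 → -64 → -128 (×2 each step).
B: repeats bronze → silver → gold → diamond; bronze, silver, gold, diamond, bronze, silver → gold → diamond.
So the next two pairs are (a=-64,b=gold) and (a=-128,b=diamond).

(a=-64,b=gold), (a=-128,b=diamond)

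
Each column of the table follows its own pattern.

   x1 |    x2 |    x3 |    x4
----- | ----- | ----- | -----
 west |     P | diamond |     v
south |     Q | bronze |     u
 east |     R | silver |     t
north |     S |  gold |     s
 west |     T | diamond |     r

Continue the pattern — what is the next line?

south  U  bronze  q

Column x1 — repeats west → south → east → north: west, south, east, north, west → south.
Column x2 — letters move forward 1 place in the alphabet: P, Q, R, S, T → U.
For the column x3, repeats diamond → bronze → silver → gold: diamond, bronze, silver, gold, diamond → bronze.
Column x4: letters move back 1 place in the alphabet, so v, u, t, s, r → q.
Putting it together: south  U  bronze  q.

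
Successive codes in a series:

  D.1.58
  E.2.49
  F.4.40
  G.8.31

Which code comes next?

For the letter, letters move forward 1 place in the alphabet: D, E, F, G → H.
Second component — ×2 each step: 1, 2, 4, 8 → 16.
For the third component, −9 each step: 58, 49, 40, 31 → 22.
Combining the parts gives H.16.22.

H.16.22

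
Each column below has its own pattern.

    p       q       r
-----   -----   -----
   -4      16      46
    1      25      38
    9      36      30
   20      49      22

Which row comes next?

34  64  14

For the column p, differences are 5, 8, 11, … (increasing by 3 each time): -4, 1, 9, 20 → 34.
Column q goes 16, 25, 36, 49 → 64 (perfect squares: 4², 5², 6², …).
Column r goes 46, 38, 30, 22 → 14 (−8 each step).
Putting it together: 34  64  14.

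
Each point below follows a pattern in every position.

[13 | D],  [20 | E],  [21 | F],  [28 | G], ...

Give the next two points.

[29 | H], [36 | I]

First component: 13, 20, 21, 28 → 29 → 36 (alternating steps +7, +1, +7, +1, …).
For the letter, letters move forward 1 place in the alphabet: D, E, F, G → H → I.
So the next two points are [29 | H] and [36 | I].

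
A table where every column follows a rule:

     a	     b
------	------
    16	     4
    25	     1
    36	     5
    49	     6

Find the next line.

Column a: 16, 25, 36, 49 → 64 (perfect squares: 4², 5², 6², …).
Column b: 4, 1, 5, 6 → 11 (each term is the sum of the two before it).
So the next line is 64  11.

64  11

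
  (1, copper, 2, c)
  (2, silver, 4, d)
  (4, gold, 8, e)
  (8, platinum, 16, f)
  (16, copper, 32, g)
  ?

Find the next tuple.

First component: ×2 each step; 1, 2, 4, 8, 16 → 32.
Metal — repeats copper → silver → gold → platinum: copper, silver, gold, platinum, copper → silver.
Third component: always 2 × the first component, so 2, 4, 8, 16, 32 → 64.
Letter goes c, d, e, f, g → h (letters move forward 1 place in the alphabet).
Combining the parts gives (32, silver, 64, h).

(32, silver, 64, h)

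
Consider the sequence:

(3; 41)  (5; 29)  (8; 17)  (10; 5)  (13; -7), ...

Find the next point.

(15; -19)

First slot: alternating steps +2, +3, +2, +3, …, so 3, 5, 8, 10, 13 → 15.
Second slot — −12 each step: 41, 29, 17, 5, -7 → -19.
So the next point is (15; -19).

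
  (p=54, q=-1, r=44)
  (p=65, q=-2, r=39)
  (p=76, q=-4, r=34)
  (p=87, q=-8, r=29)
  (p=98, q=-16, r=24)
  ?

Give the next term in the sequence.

(p=109, q=-32, r=19)

P goes 54, 65, 76, 87, 98 → 109 (+11 each step).
Q goes -1, -2, -4, -8, -16 → -32 (×2 each step).
R: −5 each step; 44, 39, 34, 29, 24 → 19.
So the next term is (p=109, q=-32, r=19).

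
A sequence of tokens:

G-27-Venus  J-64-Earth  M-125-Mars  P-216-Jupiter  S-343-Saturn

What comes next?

Letter — letters move forward 3 places in the alphabet: G, J, M, P, S → V.
For the second component, perfect cubes: 3³, 4³, 5³, …: 27, 64, 125, 216, 343 → 512.
Planet: Venus, Earth, Mars, Jupiter, Saturn → Uranus (runs through the planets Mercury→Neptune).
Combining the parts gives V-512-Uranus.

V-512-Uranus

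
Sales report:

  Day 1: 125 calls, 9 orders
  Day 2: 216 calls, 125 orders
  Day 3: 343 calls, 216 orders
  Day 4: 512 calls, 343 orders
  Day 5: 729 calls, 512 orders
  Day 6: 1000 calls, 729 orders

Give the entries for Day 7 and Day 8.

Calls: perfect cubes: 5³, 6³, 7³, …; 125, 216, 343, 512, 729, 1000 → 1331 → 1728.
Orders: always the previous value of the calls; 9, 125, 216, 343, 512, 729 → 1000 → 1331.
So the next two rows are 1331 calls, 1000 orders and 1728 calls, 1331 orders.

1331 calls, 1000 orders; 1728 calls, 1331 orders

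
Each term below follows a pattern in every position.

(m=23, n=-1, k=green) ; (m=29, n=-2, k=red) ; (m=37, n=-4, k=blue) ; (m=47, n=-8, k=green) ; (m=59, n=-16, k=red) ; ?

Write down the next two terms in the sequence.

For the m, differences are 6, 8, 10, … (increasing by 2 each time): 23, 29, 37, 47, 59 → 73 → 89.
N: ×2 each step; -1, -2, -4, -8, -16 → -32 → -64.
For the k, repeats green → red → blue: green, red, blue, green, red → blue → green.
Putting the parts together: (m=73, n=-32, k=blue) and then (m=89, n=-64, k=green).

(m=73, n=-32, k=blue), (m=89, n=-64, k=green)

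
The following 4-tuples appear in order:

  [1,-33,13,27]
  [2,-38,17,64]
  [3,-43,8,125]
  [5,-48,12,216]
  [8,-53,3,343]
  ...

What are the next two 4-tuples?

First coordinate: each term is the sum of the two before it, so 1, 2, 3, 5, 8 → 13 → 21.
Second coordinate: −5 each step, so -33, -38, -43, -48, -53 → -58 → -63.
Third coordinate goes 13, 17, 8, 12, 3 → 7 → -2 (alternating steps +4, −9, +4, −9, …).
Fourth coordinate: perfect cubes: 3³, 4³, 5³, …; 27, 64, 125, 216, 343 → 512 → 729.
So the next two 4-tuples are [13,-58,7,512] and [21,-63,-2,729].

[13,-58,7,512], [21,-63,-2,729]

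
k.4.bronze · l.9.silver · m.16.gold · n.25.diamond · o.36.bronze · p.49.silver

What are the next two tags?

Letter: letters move forward 1 place in the alphabet, so k, l, m, n, o, p → q → r.
Second component — perfect squares: 2², 3², 4², …: 4, 9, 16, 25, 36, 49 → 64 → 81.
Rank: bronze, silver, gold, diamond, bronze, silver → gold → diamond (repeats bronze → silver → gold → diamond).
So the next two tags are q.64.gold and r.81.diamond.

q.64.gold, r.81.diamond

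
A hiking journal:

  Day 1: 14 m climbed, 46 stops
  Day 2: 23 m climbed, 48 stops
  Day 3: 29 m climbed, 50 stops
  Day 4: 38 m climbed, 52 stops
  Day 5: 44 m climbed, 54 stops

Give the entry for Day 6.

53 m climbed, 56 stops

For the m climbed, alternating steps +9, +6, +9, +6, …: 14, 23, 29, 38, 44 → 53.
Stops: 46, 48, 50, 52, 54 → 56 (+2 each step).
Putting it together: 53 m climbed, 56 stops.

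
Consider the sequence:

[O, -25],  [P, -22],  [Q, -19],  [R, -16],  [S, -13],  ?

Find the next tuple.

Letter goes O, P, Q, R, S → T (letters move forward 1 place in the alphabet).
Second component — +3 each step: -25, -22, -19, -16, -13 → -10.
Putting it together: [T, -10].

[T, -10]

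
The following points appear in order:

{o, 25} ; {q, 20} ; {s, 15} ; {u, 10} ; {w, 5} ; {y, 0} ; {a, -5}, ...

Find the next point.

Letter — letters move forward 2 places in the alphabet, wrapping Z→A: o, q, s, u, w, y, a → c.
Second entry goes 25, 20, 15, 10, 5, 0, -5 → -10 (−5 each step).
Combining the parts gives {c, -10}.

{c, -10}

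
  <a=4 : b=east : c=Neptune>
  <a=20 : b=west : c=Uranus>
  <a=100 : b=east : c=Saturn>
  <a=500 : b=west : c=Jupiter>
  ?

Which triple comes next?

A: ×5 each step, so 4, 20, 100, 500 → 2500.
B: east, west, east, west → east (alternates east ↔ west).
C: runs backward through the planets Mercury→Neptune; Neptune, Uranus, Saturn, Jupiter → Mars.
Combining the parts gives <a=2500 : b=east : c=Mars>.

<a=2500 : b=east : c=Mars>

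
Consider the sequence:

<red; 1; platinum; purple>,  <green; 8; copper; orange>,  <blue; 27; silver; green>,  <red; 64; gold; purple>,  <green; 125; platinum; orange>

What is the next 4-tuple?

<blue; 216; copper; green>

First colour: repeats red → green → blue; red, green, blue, red, green → blue.
Second component: 1, 8, 27, 64, 125 → 216 (perfect cubes: 1³, 2³, 3³, …).
Metal: repeats platinum → copper → silver → gold; platinum, copper, silver, gold, platinum → copper.
Second colour: purple, orange, green, purple, orange → green (repeats purple → orange → green).
Combining the parts gives <blue; 216; copper; green>.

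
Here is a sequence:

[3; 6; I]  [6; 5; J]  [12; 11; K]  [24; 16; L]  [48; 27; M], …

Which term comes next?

[96; 43; N]

First value: ×2 each step, so 3, 6, 12, 24, 48 → 96.
Second value — each term is the sum of the two before it: 6, 5, 11, 16, 27 → 43.
For the letter, letters move forward 1 place in the alphabet: I, J, K, L, M → N.
Putting it together: [96; 43; N].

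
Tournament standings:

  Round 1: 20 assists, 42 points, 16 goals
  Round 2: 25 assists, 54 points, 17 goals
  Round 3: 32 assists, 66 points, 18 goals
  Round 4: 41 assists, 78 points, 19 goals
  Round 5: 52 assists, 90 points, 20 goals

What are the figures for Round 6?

65 assists, 102 points, 21 goals

Assists: 20, 25, 32, 41, 52 → 65 (differences are 5, 7, 9, … (increasing by 2 each time)).
Points: +12 each step; 42, 54, 66, 78, 90 → 102.
Goals: +1 each step, so 16, 17, 18, 19, 20 → 21.
Putting it together: 65 assists, 102 points, 21 goals.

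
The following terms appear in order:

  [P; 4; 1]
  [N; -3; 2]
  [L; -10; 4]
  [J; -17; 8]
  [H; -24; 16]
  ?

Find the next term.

[F; -31; 32]

Letter: letters move back 2 places in the alphabet, so P, N, L, J, H → F.
Second entry: −7 each step, so 4, -3, -10, -17, -24 → -31.
Third entry goes 1, 2, 4, 8, 16 → 32 (×2 each step).
Combining the parts gives [F; -31; 32].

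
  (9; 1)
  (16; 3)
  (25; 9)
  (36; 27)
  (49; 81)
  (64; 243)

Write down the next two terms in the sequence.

(81; 729), (100; 2187)

For the first component, perfect squares: 3², 4², 5², …: 9, 16, 25, 36, 49, 64 → 81 → 100.
Second component goes 1, 3, 9, 27, 81, 243 → 729 → 2187 (×3 each step).
Putting the parts together: (81; 729) and then (100; 2187).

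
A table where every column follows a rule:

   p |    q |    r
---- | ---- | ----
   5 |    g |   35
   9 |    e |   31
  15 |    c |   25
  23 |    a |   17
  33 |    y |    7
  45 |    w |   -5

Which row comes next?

59  u  -19

For the column p, differences are 4, 6, 8, … (increasing by 2 each time): 5, 9, 15, 23, 33, 45 → 59.
Column q goes g, e, c, a, y, w → u (letters move back 2 places in the alphabet, wrapping A→Z).
Column r: 35, 31, 25, 17, 7, -5 → -19 (together with the column p always sums to 40).
Combining the parts gives 59  u  -19.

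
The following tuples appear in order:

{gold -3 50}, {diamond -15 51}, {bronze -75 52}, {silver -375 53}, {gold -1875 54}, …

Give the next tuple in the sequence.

For the rank, repeats gold → diamond → bronze → silver: gold, diamond, bronze, silver, gold → diamond.
Second value — ×5 each step: -3, -15, -75, -375, -1875 → -9375.
Third value: 50, 51, 52, 53, 54 → 55 (+1 each step).
So the next tuple is {diamond -9375 55}.

{diamond -9375 55}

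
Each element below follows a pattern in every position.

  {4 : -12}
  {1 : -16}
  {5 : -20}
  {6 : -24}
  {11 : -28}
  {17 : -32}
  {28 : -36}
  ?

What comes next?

{45 : -40}

First entry: 4, 1, 5, 6, 11, 17, 28 → 45 (each term is the sum of the two before it).
Second entry — −4 each step: -12, -16, -20, -24, -28, -32, -36 → -40.
So the next element is {45 : -40}.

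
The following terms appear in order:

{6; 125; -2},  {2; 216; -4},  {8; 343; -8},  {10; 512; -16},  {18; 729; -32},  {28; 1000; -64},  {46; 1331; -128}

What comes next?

{74; 1728; -256}

First value goes 6, 2, 8, 10, 18, 28, 46 → 74 (each term is the sum of the two before it).
For the second value, perfect cubes: 5³, 6³, 7³, …: 125, 216, 343, 512, 729, 1000, 1331 → 1728.
Third value: ×2 each step; -2, -4, -8, -16, -32, -64, -128 → -256.
Combining the parts gives {74; 1728; -256}.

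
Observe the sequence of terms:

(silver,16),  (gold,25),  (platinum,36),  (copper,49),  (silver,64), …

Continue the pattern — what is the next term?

Metal: silver, gold, platinum, copper, silver → gold (repeats silver → gold → platinum → copper).
Second slot — perfect squares: 4², 5², 6², …: 16, 25, 36, 49, 64 → 81.
Combining the parts gives (gold,81).

(gold,81)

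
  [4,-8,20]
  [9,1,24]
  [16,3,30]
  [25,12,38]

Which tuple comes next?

[36,14,48]

First component: perfect squares: 2², 3², 4², …, so 4, 9, 16, 25 → 36.
Second component: -8, 1, 3, 12 → 14 (alternating steps +9, +2, +9, +2, …).
Third component goes 20, 24, 30, 38 → 48 (differences are 4, 6, 8, … (increasing by 2 each time)).
So the next tuple is [36,14,48].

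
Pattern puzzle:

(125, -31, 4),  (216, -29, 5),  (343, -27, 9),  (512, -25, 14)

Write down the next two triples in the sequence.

First part: perfect cubes: 5³, 6³, 7³, …, so 125, 216, 343, 512 → 729 → 1000.
Second part: +2 each step, so -31, -29, -27, -25 → -23 → -21.
Third part — each term is the sum of the two before it: 4, 5, 9, 14 → 23 → 37.
Putting the parts together: (729, -23, 23) and then (1000, -21, 37).

(729, -23, 23), (1000, -21, 37)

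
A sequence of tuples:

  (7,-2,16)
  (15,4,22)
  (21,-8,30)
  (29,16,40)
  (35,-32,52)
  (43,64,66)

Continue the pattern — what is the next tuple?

First component: 7, 15, 21, 29, 35, 43 → 49 (alternating steps +8, +6, +8, +6, …).
Second component: -2, 4, -8, 16, -32, 64 → -128 (×(-2) each step).
Third component: differences are 6, 8, 10, … (increasing by 2 each time); 16, 22, 30, 40, 52, 66 → 82.
Putting it together: (49,-128,82).

(49,-128,82)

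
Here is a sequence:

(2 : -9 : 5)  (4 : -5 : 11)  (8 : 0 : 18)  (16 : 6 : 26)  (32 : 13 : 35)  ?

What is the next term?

(64 : 21 : 45)

For the first entry, ×2 each step: 2, 4, 8, 16, 32 → 64.
For the second entry, differences are 4, 5, 6, … (increasing by 1 each time): -9, -5, 0, 6, 13 → 21.
Third entry: differences are 6, 7, 8, … (increasing by 1 each time), so 5, 11, 18, 26, 35 → 45.
Putting it together: (64 : 21 : 45).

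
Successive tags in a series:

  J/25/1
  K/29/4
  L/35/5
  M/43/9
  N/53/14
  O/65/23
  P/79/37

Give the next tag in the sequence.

Q/95/60

Letter — letters move forward 1 place in the alphabet: J, K, L, M, N, O, P → Q.
Second component — differences are 4, 6, 8, … (increasing by 2 each time): 25, 29, 35, 43, 53, 65, 79 → 95.
Third component: 1, 4, 5, 9, 14, 23, 37 → 60 (each term is the sum of the two before it).
So the next tag is Q/95/60.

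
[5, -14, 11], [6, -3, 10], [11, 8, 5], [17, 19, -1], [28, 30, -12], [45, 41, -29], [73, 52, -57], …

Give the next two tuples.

For the first coordinate, each term is the sum of the two before it: 5, 6, 11, 17, 28, 45, 73 → 118 → 191.
Second coordinate: +11 each step; -14, -3, 8, 19, 30, 41, 52 → 63 → 74.
Third coordinate: together with the first coordinate always sums to 16; 11, 10, 5, -1, -12, -29, -57 → -102 → -175.
So the next two tuples are [118, 63, -102] and [191, 74, -175].

[118, 63, -102], [191, 74, -175]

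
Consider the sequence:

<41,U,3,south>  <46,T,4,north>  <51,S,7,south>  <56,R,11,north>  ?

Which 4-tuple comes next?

<61,Q,18,south>

First coordinate: +5 each step, so 41, 46, 51, 56 → 61.
For the letter, letters move back 1 place in the alphabet: U, T, S, R → Q.
Third coordinate: each term is the sum of the two before it, so 3, 4, 7, 11 → 18.
For the direction, alternates south ↔ north: south, north, south, north → south.
Putting it together: <61,Q,18,south>.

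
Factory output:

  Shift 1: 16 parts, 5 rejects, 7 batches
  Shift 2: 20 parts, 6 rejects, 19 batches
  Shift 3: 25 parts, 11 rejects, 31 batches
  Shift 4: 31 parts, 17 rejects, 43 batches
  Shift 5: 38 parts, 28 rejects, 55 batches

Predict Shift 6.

Parts goes 16, 20, 25, 31, 38 → 46 (differences are 4, 5, 6, … (increasing by 1 each time)).
Rejects goes 5, 6, 11, 17, 28 → 45 (each term is the sum of the two before it).
Batches goes 7, 19, 31, 43, 55 → 67 (+12 each step).
So the next row is 46 parts, 45 rejects, 67 batches.

46 parts, 45 rejects, 67 batches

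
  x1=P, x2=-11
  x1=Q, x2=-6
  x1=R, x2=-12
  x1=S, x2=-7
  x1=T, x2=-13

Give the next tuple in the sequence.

X1: letters move forward 1 place in the alphabet; P, Q, R, S, T → U.
X2: alternating steps +5, −6, +5, −6, …, so -11, -6, -12, -7, -13 → -8.
So the next tuple is x1=U, x2=-8.

x1=U, x2=-8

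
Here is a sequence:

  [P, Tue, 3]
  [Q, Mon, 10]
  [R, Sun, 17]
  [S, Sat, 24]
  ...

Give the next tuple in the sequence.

[T, Fri, 31]

For the letter, letters move forward 1 place in the alphabet: P, Q, R, S → T.
For the day, runs backward through the weekdays Mon→Sun: Tue, Mon, Sun, Sat → Fri.
Third value goes 3, 10, 17, 24 → 31 (+7 each step).
Putting it together: [T, Fri, 31].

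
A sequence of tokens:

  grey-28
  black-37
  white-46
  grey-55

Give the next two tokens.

black-64 then white-73

Shade — repeats grey → black → white: grey, black, white, grey → black → white.
Second component goes 28, 37, 46, 55 → 64 → 73 (+9 each step).
So the next two tokens are black-64 and white-73.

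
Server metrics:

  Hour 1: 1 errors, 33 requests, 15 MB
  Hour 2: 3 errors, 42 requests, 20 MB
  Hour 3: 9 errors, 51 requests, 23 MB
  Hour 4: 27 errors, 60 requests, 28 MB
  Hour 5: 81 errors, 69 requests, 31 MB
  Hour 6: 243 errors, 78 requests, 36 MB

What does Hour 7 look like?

Errors — ×3 each step: 1, 3, 9, 27, 81, 243 → 729.
Requests goes 33, 42, 51, 60, 69, 78 → 87 (+9 each step).
For the MB, alternating steps +5, +3, +5, +3, …: 15, 20, 23, 28, 31, 36 → 39.
Putting it together: 729 errors, 87 requests, 39 MB.

729 errors, 87 requests, 39 MB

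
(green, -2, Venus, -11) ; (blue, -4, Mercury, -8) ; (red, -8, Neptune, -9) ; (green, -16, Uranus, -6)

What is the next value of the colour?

blue

Colour: green, blue, red, green → blue (repeats green → blue → red).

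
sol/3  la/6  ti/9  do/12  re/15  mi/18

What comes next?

Note: runs through the solfège scale do→ti, so sol, la, ti, do, re, mi → fa.
Second component: +3 each step; 3, 6, 9, 12, 15, 18 → 21.
So the next label is fa/21.

fa/21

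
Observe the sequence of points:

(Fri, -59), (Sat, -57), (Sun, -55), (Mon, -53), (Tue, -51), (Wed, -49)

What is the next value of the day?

Thu

For the day, runs through the weekdays Mon→Sun: Fri, Sat, Sun, Mon, Tue, Wed → Thu.
Second value: -59, -57, -55, -53, -51, -49 → -47 (+2 each step).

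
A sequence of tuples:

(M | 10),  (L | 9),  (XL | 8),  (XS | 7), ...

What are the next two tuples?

Size — runs through clothing sizes XS→XL: M, L, XL, XS → S → M.
Second entry — −1 each step: 10, 9, 8, 7 → 6 → 5.
So the next two tuples are (S | 6) and (M | 5).

(S | 6), (M | 5)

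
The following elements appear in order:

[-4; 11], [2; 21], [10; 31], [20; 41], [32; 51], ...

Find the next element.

First value: differences are 6, 8, 10, … (increasing by 2 each time), so -4, 2, 10, 20, 32 → 46.
Second value — +10 each step: 11, 21, 31, 41, 51 → 61.
Combining the parts gives [46; 61].

[46; 61]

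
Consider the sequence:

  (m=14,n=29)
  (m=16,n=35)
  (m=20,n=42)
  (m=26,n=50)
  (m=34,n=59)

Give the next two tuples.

(m=44,n=69), (m=56,n=80)

For the m, differences are 2, 4, 6, … (increasing by 2 each time): 14, 16, 20, 26, 34 → 44 → 56.
N: differences are 6, 7, 8, … (increasing by 1 each time); 29, 35, 42, 50, 59 → 69 → 80.
So the next two tuples are (m=44,n=69) and (m=56,n=80).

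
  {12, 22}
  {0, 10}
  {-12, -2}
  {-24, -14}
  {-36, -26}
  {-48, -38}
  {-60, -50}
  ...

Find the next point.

First value: −12 each step, so 12, 0, -12, -24, -36, -48, -60 → -72.
Second value: always 10 more than the first value, so 22, 10, -2, -14, -26, -38, -50 → -62.
Combining the parts gives {-72, -62}.

{-72, -62}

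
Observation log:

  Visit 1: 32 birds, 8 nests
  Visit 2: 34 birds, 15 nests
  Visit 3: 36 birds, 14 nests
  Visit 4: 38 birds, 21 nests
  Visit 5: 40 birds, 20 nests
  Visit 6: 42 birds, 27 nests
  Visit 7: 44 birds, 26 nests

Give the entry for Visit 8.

46 birds, 33 nests

Birds goes 32, 34, 36, 38, 40, 42, 44 → 46 (+2 each step).
Nests: alternating steps +7, −1, +7, −1, …; 8, 15, 14, 21, 20, 27, 26 → 33.
So the next line is 46 birds, 33 nests.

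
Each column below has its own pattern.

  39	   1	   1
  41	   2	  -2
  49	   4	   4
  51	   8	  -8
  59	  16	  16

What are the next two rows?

First component — alternating steps +2, +8, +2, +8, …: 39, 41, 49, 51, 59 → 61 → 69.
Second component: ×2 each step; 1, 2, 4, 8, 16 → 32 → 64.
Third component: ×(-2) each step; 1, -2, 4, -8, 16 → -32 → 64.
So the next two rows are 61  32  -32 and 69  64  64.

61  32  -32; 69  64  64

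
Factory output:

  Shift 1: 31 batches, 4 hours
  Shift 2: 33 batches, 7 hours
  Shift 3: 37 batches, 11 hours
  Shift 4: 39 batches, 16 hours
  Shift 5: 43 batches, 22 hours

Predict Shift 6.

45 batches, 29 hours

Batches: 31, 33, 37, 39, 43 → 45 (alternating steps +2, +4, +2, +4, …).
Hours: 4, 7, 11, 16, 22 → 29 (differences are 3, 4, 5, … (increasing by 1 each time)).
Putting it together: 45 batches, 29 hours.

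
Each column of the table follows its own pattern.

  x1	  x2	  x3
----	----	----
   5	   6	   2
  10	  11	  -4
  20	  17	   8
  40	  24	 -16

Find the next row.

Column x1: ×2 each step; 5, 10, 20, 40 → 80.
For the column x2, differences are 5, 6, 7, … (increasing by 1 each time): 6, 11, 17, 24 → 32.
Column x3: ×(-2) each step; 2, -4, 8, -16 → 32.
Putting it together: 80  32  32.

80  32  32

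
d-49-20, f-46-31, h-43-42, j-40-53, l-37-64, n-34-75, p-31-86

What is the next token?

Letter: letters move forward 2 places in the alphabet; d, f, h, j, l, n, p → r.
Second component: 49, 46, 43, 40, 37, 34, 31 → 28 (−3 each step).
Third component: +11 each step, so 20, 31, 42, 53, 64, 75, 86 → 97.
Putting it together: r-28-97.

r-28-97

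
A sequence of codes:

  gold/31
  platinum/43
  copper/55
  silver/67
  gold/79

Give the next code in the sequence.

platinum/91

Metal: repeats gold → platinum → copper → silver; gold, platinum, copper, silver, gold → platinum.
Second component — +12 each step: 31, 43, 55, 67, 79 → 91.
Putting it together: platinum/91.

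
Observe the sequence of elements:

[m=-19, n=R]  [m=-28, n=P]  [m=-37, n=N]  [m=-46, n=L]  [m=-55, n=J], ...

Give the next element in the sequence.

[m=-64, n=H]

M: −9 each step; -19, -28, -37, -46, -55 → -64.
N: letters move back 2 places in the alphabet, so R, P, N, L, J → H.
Putting it together: [m=-64, n=H].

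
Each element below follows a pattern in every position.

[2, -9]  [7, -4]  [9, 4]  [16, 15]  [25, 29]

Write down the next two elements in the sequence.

[41, 46], [66, 66]

First slot — each term is the sum of the two before it: 2, 7, 9, 16, 25 → 41 → 66.
Second slot — differences are 5, 8, 11, … (increasing by 3 each time): -9, -4, 4, 15, 29 → 46 → 66.
So the next two elements are [41, 46] and [66, 66].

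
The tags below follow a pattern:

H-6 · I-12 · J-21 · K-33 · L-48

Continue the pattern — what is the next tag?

M-66

Letter goes H, I, J, K, L → M (letters move forward 1 place in the alphabet).
For the second component, differences are 6, 9, 12, … (increasing by 3 each time): 6, 12, 21, 33, 48 → 66.
Combining the parts gives M-66.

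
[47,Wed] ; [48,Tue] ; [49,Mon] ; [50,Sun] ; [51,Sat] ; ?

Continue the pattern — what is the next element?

[52,Fri]

First value goes 47, 48, 49, 50, 51 → 52 (+1 each step).
Day: runs backward through the weekdays Mon→Sun; Wed, Tue, Mon, Sun, Sat → Fri.
Combining the parts gives [52,Fri].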